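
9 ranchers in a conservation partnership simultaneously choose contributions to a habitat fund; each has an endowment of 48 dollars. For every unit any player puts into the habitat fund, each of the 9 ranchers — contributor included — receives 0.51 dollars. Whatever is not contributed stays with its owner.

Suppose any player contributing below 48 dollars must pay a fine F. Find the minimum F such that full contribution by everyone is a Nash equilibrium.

23.52 dollars

Given the others contribute fully, the best deviation is to contribute 0 (any partial contribution still incurs the fine and gives up units whose private return 0.51 is below 1).
Deviating from 48 to 0 saves 48 dollars but forfeits the deviator's share of the drop in the habitat fund: 0.51 × 48 = 24.48.
So the deviation gain is 48 − 24.48 = 23.52, and the fine must be at least 23.52 dollars to wipe it out.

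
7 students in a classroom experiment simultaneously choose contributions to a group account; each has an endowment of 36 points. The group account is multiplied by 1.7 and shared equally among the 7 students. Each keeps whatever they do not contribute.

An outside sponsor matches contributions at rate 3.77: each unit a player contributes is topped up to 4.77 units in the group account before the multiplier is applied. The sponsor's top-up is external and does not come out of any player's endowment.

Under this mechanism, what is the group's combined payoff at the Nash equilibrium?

The effective private return per unit is now 1.7 × 4.77 / 7 = 1.1584 > 1, so every player's dominant strategy flips to full contribution.
At the Nash equilibrium everyone contributes 36. Group total payoff = 1.7 × 4.77 × 252 = 2043.47.

2043.47 points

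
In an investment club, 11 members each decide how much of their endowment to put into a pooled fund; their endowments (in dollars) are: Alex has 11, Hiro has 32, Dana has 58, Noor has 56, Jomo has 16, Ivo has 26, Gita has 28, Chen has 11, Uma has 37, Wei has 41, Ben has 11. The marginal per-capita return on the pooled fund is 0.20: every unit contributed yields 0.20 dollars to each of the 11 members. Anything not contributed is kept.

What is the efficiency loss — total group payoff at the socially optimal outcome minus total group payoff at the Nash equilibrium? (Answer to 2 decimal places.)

392.40 dollars

The private return per contributed unit is 0.20 < 1 for everyone, so the Nash equilibrium is zero contribution and the group total is Σ E_j = 11 + 32 + 58 + 56 + 16 + 26 + 28 + 11 + 37 + 41 + 11 = 327.
Each contributed unit returns 2.200 to the group, so the social optimum is full contribution by everyone: group total = 2.200 × 327 = 719.40.
Efficiency loss = (2.200 − 1) × 327 = 392.40.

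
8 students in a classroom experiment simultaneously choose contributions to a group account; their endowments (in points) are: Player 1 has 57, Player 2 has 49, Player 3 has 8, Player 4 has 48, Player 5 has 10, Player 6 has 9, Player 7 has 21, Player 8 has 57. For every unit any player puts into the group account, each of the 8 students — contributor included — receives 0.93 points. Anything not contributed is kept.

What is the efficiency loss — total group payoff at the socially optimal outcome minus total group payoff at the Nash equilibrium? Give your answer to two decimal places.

1667.96 points

The private return per contributed unit is 0.93 < 1 for everyone, so the Nash equilibrium is zero contribution and the group total is Σ E_j = 57 + 49 + 8 + 48 + 10 + 9 + 21 + 57 = 259.
Each contributed unit returns 7.440 to the group, so the social optimum is full contribution by everyone: group total = 7.440 × 259 = 1926.96.
Efficiency loss = (7.440 − 1) × 259 = 1667.96.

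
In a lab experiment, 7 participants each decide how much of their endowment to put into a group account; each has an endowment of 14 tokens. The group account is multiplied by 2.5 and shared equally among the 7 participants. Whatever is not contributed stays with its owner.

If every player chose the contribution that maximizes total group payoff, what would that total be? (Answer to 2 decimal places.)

245.00 tokens

Each contributed unit returns 2.500 to the group as a whole (0.3571 to each of 7 players), which exceeds 1, so the social optimum is full contribution: group total = 2.500 × 98 = 245.00.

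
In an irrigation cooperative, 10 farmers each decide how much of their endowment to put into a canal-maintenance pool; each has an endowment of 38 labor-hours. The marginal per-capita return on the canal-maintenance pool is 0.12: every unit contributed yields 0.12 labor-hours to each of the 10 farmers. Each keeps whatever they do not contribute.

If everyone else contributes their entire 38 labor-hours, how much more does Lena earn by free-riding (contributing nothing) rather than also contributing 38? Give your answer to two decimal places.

Switching from a contribution of 38 to 0 lets Lena keep an extra 38 labor-hours, but lowers the canal-maintenance pool by 38, which costs Lena their own share of that drop: 0.12 × 38 = 4.56.
Net gain = 38 − 4.56 = 33.44. The private return per contributed unit (0.12) is below 1, so free-riding is indeed the best response regardless of what the others do.

33.44 labor-hours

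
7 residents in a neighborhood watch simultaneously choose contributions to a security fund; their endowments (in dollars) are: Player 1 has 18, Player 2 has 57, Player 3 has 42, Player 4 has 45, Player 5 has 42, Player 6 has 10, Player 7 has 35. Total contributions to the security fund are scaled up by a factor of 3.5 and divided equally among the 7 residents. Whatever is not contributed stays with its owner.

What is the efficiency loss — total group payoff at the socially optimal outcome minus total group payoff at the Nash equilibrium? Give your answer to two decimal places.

The private return per contributed unit is 3.5/7 = 0.5000 < 1 for every player regardless of endowment, so the Nash equilibrium is zero contribution and the group total is Σ E_j = 18 + 57 + 42 + 45 + 42 + 10 + 35 = 249.
Each contributed unit returns 3.500 to the group, so the social optimum is full contribution by everyone: group total = 3.500 × 249 = 871.50.
Efficiency loss = (3.500 − 1) × 249 = 622.50.

622.50 dollars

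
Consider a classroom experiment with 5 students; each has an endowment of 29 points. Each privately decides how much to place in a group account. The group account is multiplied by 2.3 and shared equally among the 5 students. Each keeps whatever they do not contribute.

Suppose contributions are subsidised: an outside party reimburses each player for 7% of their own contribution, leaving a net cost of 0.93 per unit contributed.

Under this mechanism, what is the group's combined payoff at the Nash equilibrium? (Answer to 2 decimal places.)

The effective private return is (2.3/5) / 0.93 = 0.4946, which is still under 1, so the mechanism doesn't change anyone's dominant strategy: zero contribution.
Everyone keeps their endowment and the group total is 5 × 29 = 145.

145.00 points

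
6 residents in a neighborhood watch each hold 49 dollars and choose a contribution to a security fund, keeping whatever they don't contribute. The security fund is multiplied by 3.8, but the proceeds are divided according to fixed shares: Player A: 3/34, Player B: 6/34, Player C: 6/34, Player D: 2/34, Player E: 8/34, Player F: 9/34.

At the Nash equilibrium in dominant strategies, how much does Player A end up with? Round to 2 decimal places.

Player j's private return per contributed unit is 3.8 × (j's share). Contributing is weakly dominant for j when that share is at least 1/3.8 = 0.2632, and contributing 0 is dominant otherwise.
Player F alone (share 9/34) is above the threshold, contributing 49; the remaining 5 contribute 0. Total contributed: 49.
Player A keeps 49 and receives 3.8 × 49 × 3/34 = 16.43 from the security fund, for a payoff of 65.43.

65.43 dollars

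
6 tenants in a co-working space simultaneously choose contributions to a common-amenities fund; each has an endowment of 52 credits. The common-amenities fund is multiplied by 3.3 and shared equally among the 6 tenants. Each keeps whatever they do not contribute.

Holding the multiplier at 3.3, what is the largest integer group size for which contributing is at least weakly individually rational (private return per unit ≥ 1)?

3

Private return per unit is 3.3/(group size), which is ≥ 1 whenever the group size is ≤ 3.3.
The largest such integer is 3.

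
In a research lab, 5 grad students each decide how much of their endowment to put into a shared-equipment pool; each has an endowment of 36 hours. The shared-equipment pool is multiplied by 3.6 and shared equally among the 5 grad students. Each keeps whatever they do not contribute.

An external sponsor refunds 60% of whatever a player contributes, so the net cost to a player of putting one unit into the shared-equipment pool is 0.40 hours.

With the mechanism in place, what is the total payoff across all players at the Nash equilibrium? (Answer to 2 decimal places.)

The effective private return per unit is now (3.6/5) / 0.40 = 1.8000 > 1, so every player's dominant strategy flips to full contribution.
At the Nash equilibrium everyone contributes 36. Group total payoff = 5 × (36 × 0.60 + 3.6 × 36) = 756.00.

756.00 hours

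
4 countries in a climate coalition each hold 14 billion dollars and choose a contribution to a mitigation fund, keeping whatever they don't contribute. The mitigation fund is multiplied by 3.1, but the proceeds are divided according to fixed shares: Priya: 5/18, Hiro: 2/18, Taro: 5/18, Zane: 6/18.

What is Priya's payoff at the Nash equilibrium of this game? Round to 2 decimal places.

26.06 billion dollars

For player j, contributing a unit is worthwhile iff 3.1 × (j's share) ≥ 1, i.e. iff j's share is at least 0.3226.
Zane alone (share 6/18) is above the threshold, contributing 14; the remaining 3 contribute 0. Total contributed: 14.
Priya keeps 14 and receives 3.1 × 14 × 5/18 = 12.06 from the mitigation fund, for a payoff of 26.06.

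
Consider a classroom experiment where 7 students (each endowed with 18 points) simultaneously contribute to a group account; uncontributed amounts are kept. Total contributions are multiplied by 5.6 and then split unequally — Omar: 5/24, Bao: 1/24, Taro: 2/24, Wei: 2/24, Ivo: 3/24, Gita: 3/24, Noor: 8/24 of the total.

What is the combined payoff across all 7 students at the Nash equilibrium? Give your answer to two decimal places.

Each unit j contributes comes back to j as 5.6 × (j's share), so j prefers to contribute only if that share exceeds 1/5.6 = 0.1786; otherwise keeping the unit dominates.
Omar and Noor are above the threshold, contributing 18 each; the remaining 5 contribute 0. Total contributed: 36.
The group account pays out 5.6 × 36 = 201.60 in total (split across the unequal shares, but the aggregate is all that matters for the group sum).
The 5 free-riders keep 18 each, adding 90. Group total = 90 + 201.60 = 291.60.

291.60 points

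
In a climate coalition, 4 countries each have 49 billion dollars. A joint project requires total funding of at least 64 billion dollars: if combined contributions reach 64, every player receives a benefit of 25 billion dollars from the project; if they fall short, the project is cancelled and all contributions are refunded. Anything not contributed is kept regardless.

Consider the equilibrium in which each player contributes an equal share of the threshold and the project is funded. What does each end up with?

58 billion dollars

Equal share of the threshold: 64/4 = 16.
At this profile no one gains by cutting their contribution: any cut drops the total below 64, the project is cancelled, contributions are refunded, and the deviator ends with 49, which is less than 49 − 16 + 25 = 58. Contributing more than 16 just wastes the excess. So contributing exactly 16 is a best response.
Each player's payoff: 49 − 16 + 25 = 58.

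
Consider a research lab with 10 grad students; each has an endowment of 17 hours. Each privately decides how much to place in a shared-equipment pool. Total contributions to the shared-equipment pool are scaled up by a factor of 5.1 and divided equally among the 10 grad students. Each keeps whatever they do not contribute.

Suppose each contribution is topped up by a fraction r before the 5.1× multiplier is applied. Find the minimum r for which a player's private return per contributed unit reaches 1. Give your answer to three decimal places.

0.961

With matching at rate r, one contributed unit becomes (1 + r) in the shared-equipment pool and returns 5.1 × (1 + r) / 10 to the contributor.
Setting this equal to 1: 1 + r = 10/5.1 = 1.9608.
So the minimum matching rate is r = 1.9608 − 1 = 0.961.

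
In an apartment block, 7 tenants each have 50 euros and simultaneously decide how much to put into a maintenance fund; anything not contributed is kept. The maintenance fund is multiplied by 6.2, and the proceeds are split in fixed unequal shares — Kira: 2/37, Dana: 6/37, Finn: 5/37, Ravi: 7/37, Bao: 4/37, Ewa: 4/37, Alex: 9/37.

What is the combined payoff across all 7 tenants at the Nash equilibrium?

1130.00 euros

Each unit j contributes comes back to j as 6.2 × (j's share), so j prefers to contribute only if that share exceeds 1/6.2 = 0.1613; otherwise keeping the unit dominates.
Dana, Ravi and Alex are above the threshold, contributing 50 each; the remaining 4 contribute 0. Total contributed: 150.
The maintenance fund pays out 6.2 × 150 = 930.00 in total (split across the unequal shares, but the aggregate is all that matters for the group sum).
The 4 free-riders keep 50 each, adding 200. Group total = 200 + 930.00 = 1130.00.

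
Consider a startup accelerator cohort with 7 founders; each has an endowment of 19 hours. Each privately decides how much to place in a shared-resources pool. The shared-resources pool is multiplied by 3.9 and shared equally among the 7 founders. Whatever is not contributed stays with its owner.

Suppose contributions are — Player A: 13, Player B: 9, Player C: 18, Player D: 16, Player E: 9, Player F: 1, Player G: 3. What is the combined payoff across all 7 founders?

333.10 hours

Total contributed: 13 + 9 + 18 + 16 + 9 + 1 + 3 = 69; total kept: 7 × 19 − 69 = 64.
The shared-resources pool pays out 3.9 × 69 = 269.10 in aggregate.
Group total = 64 + 269.10 = 333.10.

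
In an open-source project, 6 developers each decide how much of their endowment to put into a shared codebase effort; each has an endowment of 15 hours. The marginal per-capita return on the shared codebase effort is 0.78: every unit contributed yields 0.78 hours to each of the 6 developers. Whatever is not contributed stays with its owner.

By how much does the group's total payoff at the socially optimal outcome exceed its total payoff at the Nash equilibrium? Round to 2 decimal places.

331.20 hours

The private return per contributed unit is 0.78 < 1, so contributing 0 is dominant for every player. At the Nash equilibrium everyone keeps their 15, and the group total is 6 × 15 = 90.
Each contributed unit returns 4.680 to the group as a whole (0.78 to each of 6 players), which exceeds 1, so the social optimum is full contribution: group total = 4.680 × 90 = 421.20.
Efficiency loss = 421.20 − 90 = 331.20.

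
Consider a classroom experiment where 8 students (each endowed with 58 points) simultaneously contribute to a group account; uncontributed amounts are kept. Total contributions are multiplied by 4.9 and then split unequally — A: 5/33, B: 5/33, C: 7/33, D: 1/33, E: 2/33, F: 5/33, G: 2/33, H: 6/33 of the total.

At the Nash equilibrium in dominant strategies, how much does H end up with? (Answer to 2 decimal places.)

109.67 points

Player j's private return per contributed unit is 4.9 × (j's share). Contributing is weakly dominant for j when that share is at least 1/4.9 = 0.2041, and contributing 0 is dominant otherwise.
The only share above 0.2041 is C's 7/33, contributing 58; the remaining 7 contribute 0. Total contributed: 58.
H keeps 58 and receives 4.9 × 58 × 6/33 = 51.67 from the group account, for a payoff of 109.67.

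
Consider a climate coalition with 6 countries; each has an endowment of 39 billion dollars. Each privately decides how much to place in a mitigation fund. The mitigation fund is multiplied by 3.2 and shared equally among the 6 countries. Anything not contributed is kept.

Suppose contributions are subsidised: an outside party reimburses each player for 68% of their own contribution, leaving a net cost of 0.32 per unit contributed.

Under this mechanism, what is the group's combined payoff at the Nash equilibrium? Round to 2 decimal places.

Under the mechanism each unit contributed yields (3.2/6) / 0.32 = 1.6667 back to its contributor per unit of net cost, which exceeds 1, making full contribution the dominant choice for everyone.
At the Nash equilibrium everyone contributes 39. Group total payoff = 6 × (39 × 0.68 + 3.2 × 39) = 907.92.

907.92 billion dollars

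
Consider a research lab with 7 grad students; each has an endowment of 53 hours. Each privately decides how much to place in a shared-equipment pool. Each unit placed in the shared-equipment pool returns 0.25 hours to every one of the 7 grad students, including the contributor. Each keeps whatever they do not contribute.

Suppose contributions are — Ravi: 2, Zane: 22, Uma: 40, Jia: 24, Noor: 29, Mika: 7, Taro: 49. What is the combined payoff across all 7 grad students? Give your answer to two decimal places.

Total contributed: 2 + 22 + 40 + 24 + 29 + 7 + 49 = 173; total kept: 7 × 53 − 173 = 198.
The shared-equipment pool pays out 0.25 × 7 × 173 = 302.75 in aggregate.
Group total = 198 + 302.75 = 500.75.

500.75 hours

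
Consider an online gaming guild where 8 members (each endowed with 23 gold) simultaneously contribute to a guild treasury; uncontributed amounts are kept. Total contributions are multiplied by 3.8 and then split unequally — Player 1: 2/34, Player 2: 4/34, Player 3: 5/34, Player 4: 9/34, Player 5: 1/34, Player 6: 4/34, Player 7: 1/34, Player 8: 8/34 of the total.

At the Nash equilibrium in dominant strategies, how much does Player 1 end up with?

Player j's private return per contributed unit is 3.8 × (j's share). Contributing is weakly dominant for j when that share is at least 1/3.8 = 0.2632, and contributing 0 is dominant otherwise.
The only share above 0.2632 is Player 4's 9/34, contributing 23; the remaining 7 contribute 0. Total contributed: 23.
Player 1 keeps 23 and receives 3.8 × 23 × 2/34 = 5.14 from the guild treasury, for a payoff of 28.14.

28.14 gold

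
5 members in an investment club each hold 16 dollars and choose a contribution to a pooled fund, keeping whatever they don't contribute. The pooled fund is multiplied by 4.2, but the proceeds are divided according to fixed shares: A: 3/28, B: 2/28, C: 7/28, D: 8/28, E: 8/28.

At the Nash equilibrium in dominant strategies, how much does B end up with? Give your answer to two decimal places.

30.40 dollars

A player with share s gets back 4.2·s per unit contributed, so full contribution is dominant for anyone with s > 1/4.2 = 0.2381 and zero contribution is dominant for anyone below.
C, D and E clear that bar, contributing 16 each; the remaining 2 contribute 0. Total contributed: 48.
B keeps 16 and receives 4.2 × 48 × 2/28 = 14.40 from the pooled fund, for a payoff of 30.40.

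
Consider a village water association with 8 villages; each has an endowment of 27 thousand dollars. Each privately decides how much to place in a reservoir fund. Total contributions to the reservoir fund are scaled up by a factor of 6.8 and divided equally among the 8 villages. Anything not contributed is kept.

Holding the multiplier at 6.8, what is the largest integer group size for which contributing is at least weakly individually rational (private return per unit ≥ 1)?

Private return per unit is 6.8/(group size), which is ≥ 1 whenever the group size is ≤ 6.8.
The largest such integer is 6.

6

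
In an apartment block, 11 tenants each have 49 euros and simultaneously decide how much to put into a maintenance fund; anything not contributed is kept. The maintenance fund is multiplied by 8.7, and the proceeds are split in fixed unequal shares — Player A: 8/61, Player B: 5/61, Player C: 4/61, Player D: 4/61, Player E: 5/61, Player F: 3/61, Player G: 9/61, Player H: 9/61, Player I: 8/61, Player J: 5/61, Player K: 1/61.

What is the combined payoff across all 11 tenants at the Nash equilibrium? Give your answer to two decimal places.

Player j's private return per contributed unit is 8.7 × (j's share). Contributing is weakly dominant for j when that share is at least 1/8.7 = 0.1149, and contributing 0 is dominant otherwise.
Player A, Player G, Player H and Player I clear that bar, contributing 49 each; the remaining 7 contribute 0. Total contributed: 196.
The maintenance fund pays out 8.7 × 196 = 1705.20 in total (split across the unequal shares, but the aggregate is all that matters for the group sum).
The 7 free-riders keep 49 each, adding 343. Group total = 343 + 1705.20 = 2048.20.

2048.20 euros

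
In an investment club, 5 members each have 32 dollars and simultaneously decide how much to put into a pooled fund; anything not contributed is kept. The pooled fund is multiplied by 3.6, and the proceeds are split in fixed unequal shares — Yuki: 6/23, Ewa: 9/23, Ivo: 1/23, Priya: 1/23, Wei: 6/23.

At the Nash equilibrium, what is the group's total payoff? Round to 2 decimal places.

Player j's private return per contributed unit is 3.6 × (j's share). Contributing is weakly dominant for j when that share is at least 1/3.6 = 0.2778, and contributing 0 is dominant otherwise.
The only share above 0.2778 is Ewa's 9/23, contributing 32; the remaining 4 contribute 0. Total contributed: 32.
The pooled fund pays out 3.6 × 32 = 115.20 in total (split across the unequal shares, but the aggregate is all that matters for the group sum).
The 4 free-riders keep 32 each, adding 128. Group total = 128 + 115.20 = 243.20.

243.20 dollars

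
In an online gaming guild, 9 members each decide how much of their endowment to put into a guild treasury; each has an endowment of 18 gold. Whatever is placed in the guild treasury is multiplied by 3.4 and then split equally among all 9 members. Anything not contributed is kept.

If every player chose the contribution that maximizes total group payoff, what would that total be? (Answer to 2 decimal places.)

Each contributed unit returns 3.400 to the group as a whole (0.3778 to each of 9 players), which exceeds 1, so the social optimum is full contribution: group total = 3.400 × 162 = 550.80.

550.80 gold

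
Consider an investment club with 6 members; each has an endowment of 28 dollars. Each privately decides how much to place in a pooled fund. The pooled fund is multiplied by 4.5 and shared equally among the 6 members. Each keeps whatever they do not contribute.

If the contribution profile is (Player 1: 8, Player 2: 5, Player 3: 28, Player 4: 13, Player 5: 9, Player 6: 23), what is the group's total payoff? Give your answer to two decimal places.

469.00 dollars

Total contributed: 8 + 5 + 28 + 13 + 9 + 23 = 86; total kept: 6 × 28 − 86 = 82.
The pooled fund pays out 4.5 × 86 = 387.00 in aggregate.
Group total = 82 + 387.00 = 469.00.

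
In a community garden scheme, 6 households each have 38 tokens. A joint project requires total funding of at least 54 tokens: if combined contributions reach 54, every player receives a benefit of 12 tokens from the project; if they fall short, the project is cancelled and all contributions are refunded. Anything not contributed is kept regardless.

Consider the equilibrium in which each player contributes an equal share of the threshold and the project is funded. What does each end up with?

41 tokens

Equal share of the threshold: 54/6 = 9.
At this profile no one gains by cutting their contribution: any cut drops the total below 54, the project is cancelled, contributions are refunded, and the deviator ends with 38, which is less than 38 − 9 + 12 = 41. Contributing more than 9 just wastes the excess. So contributing exactly 9 is a best response.
Each player's payoff: 38 − 9 + 12 = 41.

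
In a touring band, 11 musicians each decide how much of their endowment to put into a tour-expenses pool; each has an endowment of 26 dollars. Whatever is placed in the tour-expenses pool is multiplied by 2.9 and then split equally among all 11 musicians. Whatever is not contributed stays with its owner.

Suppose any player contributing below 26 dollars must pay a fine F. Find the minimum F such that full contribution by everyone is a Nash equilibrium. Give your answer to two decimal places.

19.15 dollars

Given the others contribute fully, the best deviation is to contribute 0 (any partial contribution still incurs the fine and gives up units whose private return 0.2636 is below 1).
Deviating from 26 to 0 saves 26 dollars but forfeits the deviator's share of the drop in the tour-expenses pool: 2.9/11 × 26 = 6.85.
So the deviation gain is 26 − 6.85 = 19.15, and the fine must be at least 19.15 dollars to wipe it out.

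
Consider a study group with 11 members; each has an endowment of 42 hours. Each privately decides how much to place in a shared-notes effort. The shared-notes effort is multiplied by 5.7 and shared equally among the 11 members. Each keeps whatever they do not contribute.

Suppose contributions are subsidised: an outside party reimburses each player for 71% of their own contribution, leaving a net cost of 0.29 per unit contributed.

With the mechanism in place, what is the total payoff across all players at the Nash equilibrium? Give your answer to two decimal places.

2961.42 hours

Under the mechanism each unit contributed yields (5.7/11) / 0.29 = 1.7868 back to its contributor per unit of net cost, which exceeds 1, making full contribution the dominant choice for everyone.
So the Nash equilibrium is full contribution by all 11; the group earns 11 × (42 × 0.71 + 5.7 × 42) = 2961.42.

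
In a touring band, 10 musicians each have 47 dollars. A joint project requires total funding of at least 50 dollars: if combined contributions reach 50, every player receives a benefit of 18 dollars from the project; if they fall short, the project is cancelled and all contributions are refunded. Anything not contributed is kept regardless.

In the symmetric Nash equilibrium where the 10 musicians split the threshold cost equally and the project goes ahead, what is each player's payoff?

60 dollars

Equal share of the threshold: 50/10 = 5.
At this profile no one gains by cutting their contribution: any cut drops the total below 50, the project is cancelled, contributions are refunded, and the deviator ends with 47, which is less than 47 − 5 + 18 = 60. Contributing more than 5 just wastes the excess. So contributing exactly 5 is a best response.
Each player's payoff: 47 − 5 + 18 = 60.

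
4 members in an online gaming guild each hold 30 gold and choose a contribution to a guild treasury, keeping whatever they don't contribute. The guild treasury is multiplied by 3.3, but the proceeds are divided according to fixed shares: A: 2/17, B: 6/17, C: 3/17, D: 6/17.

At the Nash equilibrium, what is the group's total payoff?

258.00 gold

Each unit j contributes comes back to j as 3.3 × (j's share), so j prefers to contribute only if that share exceeds 1/3.3 = 0.3030; otherwise keeping the unit dominates.
B and D are above the threshold, contributing 30 each; the remaining 2 contribute 0. Total contributed: 60.
The guild treasury pays out 3.3 × 60 = 198.00 in total (split across the unequal shares, but the aggregate is all that matters for the group sum).
The 2 free-riders keep 30 each, adding 60. Group total = 60 + 198.00 = 258.00.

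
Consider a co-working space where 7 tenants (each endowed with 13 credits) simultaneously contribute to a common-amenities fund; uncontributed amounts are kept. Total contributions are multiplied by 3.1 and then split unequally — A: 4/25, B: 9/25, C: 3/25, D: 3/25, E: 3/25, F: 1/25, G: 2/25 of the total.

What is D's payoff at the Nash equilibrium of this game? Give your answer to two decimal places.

17.84 credits

Each unit j contributes comes back to j as 3.1 × (j's share), so j prefers to contribute only if that share exceeds 1/3.1 = 0.3226; otherwise keeping the unit dominates.
The only share above 0.3226 is B's 9/25, contributing 13; the remaining 6 contribute 0. Total contributed: 13.
D keeps 13 and receives 3.1 × 13 × 3/25 = 4.84 from the common-amenities fund, for a payoff of 17.84.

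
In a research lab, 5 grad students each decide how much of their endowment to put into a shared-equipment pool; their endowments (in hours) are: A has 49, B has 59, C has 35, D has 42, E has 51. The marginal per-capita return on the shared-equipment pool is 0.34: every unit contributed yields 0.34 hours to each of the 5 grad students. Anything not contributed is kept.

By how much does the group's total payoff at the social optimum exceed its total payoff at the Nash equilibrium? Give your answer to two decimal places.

165.20 hours

The private return per contributed unit is 0.34 < 1 for everyone, so the Nash equilibrium is zero contribution and the group total is Σ E_j = 49 + 59 + 35 + 42 + 51 = 236.
Each contributed unit returns 1.700 to the group, so the social optimum is full contribution by everyone: group total = 1.700 × 236 = 401.20.
Efficiency loss = (1.700 − 1) × 236 = 165.20.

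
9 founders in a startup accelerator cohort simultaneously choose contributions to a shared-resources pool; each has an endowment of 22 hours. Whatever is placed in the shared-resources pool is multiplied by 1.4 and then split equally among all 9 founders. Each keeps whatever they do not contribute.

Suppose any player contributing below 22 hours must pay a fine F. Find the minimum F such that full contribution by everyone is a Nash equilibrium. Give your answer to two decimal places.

Given the others contribute fully, the best deviation is to contribute 0 (any partial contribution still incurs the fine and gives up units whose private return 0.1556 is below 1).
Deviating from 22 to 0 saves 22 hours but forfeits the deviator's share of the drop in the shared-resources pool: 1.4/9 × 22 = 3.42.
So the deviation gain is 22 − 3.42 = 18.58, and the fine must be at least 18.58 hours to wipe it out.

18.58 hours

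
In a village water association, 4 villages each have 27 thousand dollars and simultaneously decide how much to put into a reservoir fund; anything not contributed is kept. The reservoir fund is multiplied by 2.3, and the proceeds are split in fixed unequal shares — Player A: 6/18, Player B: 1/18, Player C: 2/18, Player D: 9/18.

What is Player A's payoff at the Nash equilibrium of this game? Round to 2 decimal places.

47.70 thousand dollars

Each unit j contributes comes back to j as 2.3 × (j's share), so j prefers to contribute only if that share exceeds 1/2.3 = 0.4348; otherwise keeping the unit dominates.
Only Player D (9/18) clears that bar, contributing 27; the remaining 3 contribute 0. Total contributed: 27.
Player A keeps 27 and receives 2.3 × 27 × 6/18 = 20.70 from the reservoir fund, for a payoff of 47.70.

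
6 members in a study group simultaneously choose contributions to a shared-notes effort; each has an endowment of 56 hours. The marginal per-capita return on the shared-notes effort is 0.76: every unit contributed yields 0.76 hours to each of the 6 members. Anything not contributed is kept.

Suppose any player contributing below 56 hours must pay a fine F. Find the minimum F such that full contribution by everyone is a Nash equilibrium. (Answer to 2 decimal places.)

13.44 hours

Given the others contribute fully, the best deviation is to contribute 0 (any partial contribution still incurs the fine and gives up units whose private return 0.76 is below 1).
Deviating from 56 to 0 saves 56 hours but forfeits the deviator's share of the drop in the shared-notes effort: 0.76 × 56 = 42.56.
So the deviation gain is 56 − 42.56 = 13.44, and the fine must be at least 13.44 hours to wipe it out.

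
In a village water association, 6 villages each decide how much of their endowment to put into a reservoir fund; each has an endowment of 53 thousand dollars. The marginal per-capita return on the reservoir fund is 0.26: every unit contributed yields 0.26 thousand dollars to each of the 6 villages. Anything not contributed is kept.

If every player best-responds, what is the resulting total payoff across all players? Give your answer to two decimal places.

The private return per contributed unit is 0.26 < 1, so contributing 0 is dominant for every player. At the Nash equilibrium everyone keeps their 53, and the group total is 6 × 53 = 318.

318.00 thousand dollars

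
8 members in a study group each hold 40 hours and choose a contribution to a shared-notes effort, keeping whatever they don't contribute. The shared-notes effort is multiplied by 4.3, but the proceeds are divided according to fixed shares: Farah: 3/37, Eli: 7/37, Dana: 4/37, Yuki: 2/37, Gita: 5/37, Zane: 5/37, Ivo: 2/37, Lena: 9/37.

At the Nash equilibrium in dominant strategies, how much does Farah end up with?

A player with share s gets back 4.3·s per unit contributed, so full contribution is dominant for anyone with s > 1/4.3 = 0.2326 and zero contribution is dominant for anyone below.
Only Lena (9/37) clears that bar, contributing 40; the remaining 7 contribute 0. Total contributed: 40.
Farah keeps 40 and receives 4.3 × 40 × 3/37 = 13.95 from the shared-notes effort, for a payoff of 53.95.

53.95 hours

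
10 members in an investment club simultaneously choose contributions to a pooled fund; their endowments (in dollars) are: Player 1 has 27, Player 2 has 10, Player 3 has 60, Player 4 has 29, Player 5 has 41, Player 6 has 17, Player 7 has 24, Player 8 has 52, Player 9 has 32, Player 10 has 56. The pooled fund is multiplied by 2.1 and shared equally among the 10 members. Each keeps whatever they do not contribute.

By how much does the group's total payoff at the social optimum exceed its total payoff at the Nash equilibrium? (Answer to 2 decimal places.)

The private return per contributed unit is 2.1/10 = 0.2100 < 1 for every player regardless of endowment, so the Nash equilibrium is zero contribution and the group total is Σ E_j = 27 + 10 + 60 + 29 + 41 + 17 + 24 + 52 + 32 + 56 = 348.
Each contributed unit returns 2.100 to the group, so the social optimum is full contribution by everyone: group total = 2.100 × 348 = 730.80.
Efficiency loss = (2.100 − 1) × 348 = 382.80.

382.80 dollars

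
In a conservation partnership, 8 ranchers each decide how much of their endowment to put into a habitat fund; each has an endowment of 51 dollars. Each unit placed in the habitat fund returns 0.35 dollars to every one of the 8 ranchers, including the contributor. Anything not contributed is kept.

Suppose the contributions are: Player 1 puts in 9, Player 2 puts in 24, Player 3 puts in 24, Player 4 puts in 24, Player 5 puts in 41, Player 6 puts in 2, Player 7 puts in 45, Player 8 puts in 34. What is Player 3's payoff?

Total contributed: 9 + 24 + 24 + 24 + 41 + 2 + 45 + 34 = 203.
Each receives 0.35 × 203 = 71.05 from the habitat fund.
Player 3 keeps 51 − 24 = 27, so Player 3's payoff is 27 + 71.05 = 98.05.

98.05 dollars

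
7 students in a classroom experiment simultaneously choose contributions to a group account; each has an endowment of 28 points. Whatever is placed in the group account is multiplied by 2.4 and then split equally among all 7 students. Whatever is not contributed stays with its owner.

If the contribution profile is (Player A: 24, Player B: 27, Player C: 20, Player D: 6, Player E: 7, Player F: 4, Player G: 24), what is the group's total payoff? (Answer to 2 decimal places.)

Total contributed: 24 + 27 + 20 + 6 + 7 + 4 + 24 = 112; total kept: 7 × 28 − 112 = 84.
The group account pays out 2.4 × 112 = 268.80 in aggregate.
Group total = 84 + 268.80 = 352.80.

352.80 points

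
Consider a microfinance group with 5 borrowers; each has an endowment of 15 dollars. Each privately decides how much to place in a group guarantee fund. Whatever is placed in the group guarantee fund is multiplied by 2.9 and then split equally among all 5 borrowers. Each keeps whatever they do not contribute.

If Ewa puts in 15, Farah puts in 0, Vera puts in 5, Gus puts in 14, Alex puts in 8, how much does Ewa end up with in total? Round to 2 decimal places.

Total contributed: 15 + 0 + 5 + 14 + 8 = 42.
Each receives 2.9 × 42 / 5 = 24.36 from the group guarantee fund.
Ewa keeps 15 − 15 = 0, so Ewa's payoff is 0 + 24.36 = 24.36.

24.36 dollars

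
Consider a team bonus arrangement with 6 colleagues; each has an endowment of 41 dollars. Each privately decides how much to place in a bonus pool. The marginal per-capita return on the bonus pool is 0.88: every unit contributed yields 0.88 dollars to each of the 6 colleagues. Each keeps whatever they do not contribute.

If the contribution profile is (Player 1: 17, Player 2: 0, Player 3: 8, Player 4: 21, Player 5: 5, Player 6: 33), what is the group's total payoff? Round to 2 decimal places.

605.52 dollars

Total contributed: 17 + 0 + 8 + 21 + 5 + 33 = 84; total kept: 6 × 41 − 84 = 162.
The bonus pool pays out 0.88 × 6 × 84 = 443.52 in aggregate.
Group total = 162 + 443.52 = 605.52.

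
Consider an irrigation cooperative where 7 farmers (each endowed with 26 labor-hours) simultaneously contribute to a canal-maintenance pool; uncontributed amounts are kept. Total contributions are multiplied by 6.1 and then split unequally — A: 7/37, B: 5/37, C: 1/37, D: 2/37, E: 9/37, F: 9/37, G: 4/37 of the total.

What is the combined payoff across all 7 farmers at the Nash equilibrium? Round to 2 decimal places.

579.80 labor-hours

Each unit j contributes comes back to j as 6.1 × (j's share), so j prefers to contribute only if that share exceeds 1/6.1 = 0.1639; otherwise keeping the unit dominates.
A, E and F clear that bar, contributing 26 each; the remaining 4 contribute 0. Total contributed: 78.
The canal-maintenance pool pays out 6.1 × 78 = 475.80 in total (split across the unequal shares, but the aggregate is all that matters for the group sum).
The 4 free-riders keep 26 each, adding 104. Group total = 104 + 475.80 = 579.80.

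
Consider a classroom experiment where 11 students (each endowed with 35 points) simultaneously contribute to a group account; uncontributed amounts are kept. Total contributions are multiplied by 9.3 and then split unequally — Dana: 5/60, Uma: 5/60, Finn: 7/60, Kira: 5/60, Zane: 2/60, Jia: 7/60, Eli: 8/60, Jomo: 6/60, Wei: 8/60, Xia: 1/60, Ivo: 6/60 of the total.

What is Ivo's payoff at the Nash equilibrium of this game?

For player j, contributing a unit is worthwhile iff 9.3 × (j's share) ≥ 1, i.e. iff j's share is at least 0.1075.
Finn, Jia, Eli and Wei clear that bar, contributing 35 each; the remaining 7 contribute 0. Total contributed: 140.
Ivo keeps 35 and receives 9.3 × 140 × 6/60 = 130.20 from the group account, for a payoff of 165.20.

165.20 points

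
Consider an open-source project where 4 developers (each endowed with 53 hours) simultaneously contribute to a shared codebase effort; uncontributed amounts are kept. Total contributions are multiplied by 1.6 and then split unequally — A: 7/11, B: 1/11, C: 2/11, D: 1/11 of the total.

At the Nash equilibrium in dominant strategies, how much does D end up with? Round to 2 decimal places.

60.71 hours

For player j, contributing a unit is worthwhile iff 1.6 × (j's share) ≥ 1, i.e. iff j's share is at least 0.6250.
The only share above 0.6250 is A's 7/11, contributing 53; the remaining 3 contribute 0. Total contributed: 53.
D keeps 53 and receives 1.6 × 53 × 1/11 = 7.71 from the shared codebase effort, for a payoff of 60.71.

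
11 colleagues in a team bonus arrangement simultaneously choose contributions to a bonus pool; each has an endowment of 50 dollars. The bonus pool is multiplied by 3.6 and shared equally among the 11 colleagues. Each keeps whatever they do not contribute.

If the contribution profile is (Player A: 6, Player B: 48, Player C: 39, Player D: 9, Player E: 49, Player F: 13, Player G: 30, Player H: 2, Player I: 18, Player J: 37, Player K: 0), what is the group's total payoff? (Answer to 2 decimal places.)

1202.60 dollars

Total contributed: 6 + 48 + 39 + 9 + 49 + 13 + 30 + 2 + 18 + 37 + 0 = 251; total kept: 11 × 50 − 251 = 299.
The bonus pool pays out 3.6 × 251 = 903.60 in aggregate.
Group total = 299 + 903.60 = 1202.60.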